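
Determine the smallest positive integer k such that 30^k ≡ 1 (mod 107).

53

By Lagrange's theorem, ord_107(30) divides φ(107) = 107 − 1 = 106 = 2 · 53.
Divisors of 106: 1, 2, 53, 106.
Test each divisor d:
30^1 ≡ 30 (mod 107)
30^2 ≡ 44 (mod 107)
30^53 ≡ 1 (mod 107) ✓
Hence ord(30) = 53.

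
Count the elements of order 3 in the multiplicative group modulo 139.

2

φ(139) = 139 − 1 = 138 = 2 · 3 · 23.
(Z/139Z)^× is cyclic (|G| = 138); a cyclic group of order m has exactly φ(d) elements of each order d | m, and none otherwise.
3 | 138, and φ(3) = 3 − 1 = 2.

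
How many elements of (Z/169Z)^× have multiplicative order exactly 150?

φ(169) = φ(13^2) = 13·(13−1) = 156 = 2^2 · 3 · 13.
(Z/169Z)^× is cyclic (|G| = 156); a cyclic group of order m has exactly φ(d) elements of each order d | m, and none otherwise.
Since 150 ∤ 156, the count is 0.

0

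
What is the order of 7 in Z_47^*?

23

The order of 7 must divide φ(47) = 47 − 1 = 46 = 2 · 23.
Divisors of 46: 1, 2, 23, 46.
Check 7^d mod 47 for each divisor in increasing order:
7^1 ≡ 7
7^2 ≡ 2
7^23 ≡ 1
Hence ord(7) = 23.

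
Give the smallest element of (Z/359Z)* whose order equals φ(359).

φ(359) = 359 − 1 = 358 = 2 · 179.
Test candidates g = 2, 3, … against the prime factors q ∈ {2, 179} of φ(359): g is a generator iff g^(358/q) ≢ 1 for every such q.
g = 2: 2^179 ≡ 1 — hits 1, so not a primitive root.
g = 3: 3^179 ≡ 1 — hits 1, so not a primitive root.
g = 4: 4^179 ≡ 1 — hits 1, so not a primitive root.
g = 5: 5^179 ≡ 1 — hits 1, so not a primitive root.
g = 6: 6^179 ≡ 1 — hits 1, so not a primitive root.
g = 7: 7^179 ≡ 358; 7^2 ≡ 49 — none is 1, so 7 is a primitive root.
Hence the least primitive root of 359 is 7.

7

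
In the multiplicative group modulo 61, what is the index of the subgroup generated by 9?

Since 9 ∈ (Z/61Z)^×, its order divides φ(61) = 61 − 1 = 60 = 2^2 · 3 · 5.
Divisors of 60: 1, 2, 3, 4, 5, 6, 10, 12, 15, 20, 30, 60.
Evaluate successive powers at the divisors of 60:
9^1 ≡ 9
9^2 ≡ 20
9^3 ≡ 58
9^4 ≡ 34
9^5 ≡ 1
So ord_61(9) = 5, hence |⟨9⟩| = 5.
Index = |(Z/61Z)^×| / |⟨9⟩| = 60 / 5 = 12.

12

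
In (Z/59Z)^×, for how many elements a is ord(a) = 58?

28

φ(59) = 59 − 1 = 58 = 2 · 29.
In a cyclic group of order 58, there are φ(d) elements of order d for each divisor d of 58, and zero for non-divisors.
58 = 2 · 29 divides 58, and φ(58) = 28.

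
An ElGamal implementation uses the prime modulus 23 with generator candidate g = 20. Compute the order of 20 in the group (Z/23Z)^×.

By Lagrange's theorem, ord_23(20) divides φ(23) = 23 − 1 = 22 = 2 · 11.
Divisors of 22: 1, 2, 11, 22.
Test each divisor d:
20^1 ≡ 20 (mod 23)
20^2 ≡ 9 (mod 23)
20^11 ≡ 22 (mod 23)
20^22 ≡ 1 (mod 23) ✓
Therefore the multiplicative order of 20 modulo 23 is 22.

22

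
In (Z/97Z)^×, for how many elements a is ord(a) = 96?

φ(97) = 97 − 1 = 96 = 2^5 · 3.
(Z/97Z)^× is cyclic (|G| = 96); a cyclic group of order m has exactly φ(d) elements of each order d | m, and none otherwise.
96 = 2^5 · 3 divides 96, and φ(96) = 32.

32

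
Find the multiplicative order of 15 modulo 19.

18

The order of 15 must divide φ(19) = 19 − 1 = 18 = 2 · 3^2.
Divisors of 18: 1, 2, 3, 6, 9, 18.
Evaluate successive powers at the divisors of 18:
15^1 ≡ 15
15^2 ≡ 16
15^3 ≡ 12
15^6 ≡ 11
15^9 ≡ 18
15^18 ≡ 1
Hence ord(15) = 18.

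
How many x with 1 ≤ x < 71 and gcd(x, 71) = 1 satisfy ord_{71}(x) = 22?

φ(71) = 71 − 1 = 70 = 2 · 5 · 7.
(Z/71Z)^× is cyclic (|G| = 70); a cyclic group of order m has exactly φ(d) elements of each order d | m, and none otherwise.
22 does not divide 70, so no element of (Z/71Z)^× has order 22.

0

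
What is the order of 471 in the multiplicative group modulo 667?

154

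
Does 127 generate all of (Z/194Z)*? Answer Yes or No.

No

φ(194) = φ(2)·φ(97) = 1·96 = 96 = 2^5 · 3.
127 is a primitive root mod 194 iff 127^(φ(194)/q) ≢ 1 for every prime q | φ(194), i.e. q ∈ {2, 3}.
127^48 ≡ 193 (mod 194)  [q = 2: ≢ 1 ✓]
127^32 ≡ 1 (mod 194)  [q = 3: ≡ 1 ✗]
Since 127^32 ≡ 1, the order of 127 divides 32 < 96, so 127 is not a primitive root.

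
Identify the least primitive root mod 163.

φ(163) = 163 − 1 = 162 = 2 · 3^4.
g is a primitive root iff g^(162/q) ≢ 1 (mod 163) for each prime q ∈ {2, 3}.
g = 2: 2^81 ≡ 162; 2^54 ≡ 104 — none is 1, so 2 is a primitive root.
Hence the least primitive root of 163 is 2.

2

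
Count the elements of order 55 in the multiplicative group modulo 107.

0

φ(107) = 107 − 1 = 106 = 2 · 53.
(Z/107Z)^× is cyclic (|G| = 106); a cyclic group of order m has exactly φ(d) elements of each order d | m, and none otherwise.
Since 55 ∤ 106, the count is 0.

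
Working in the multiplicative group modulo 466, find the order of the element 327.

232

Since 327 ∈ (Z/466Z)^×, its order divides φ(466) = φ(2)·φ(233) = 1·232 = 232 = 2^3 · 29.
Divisors of 232: 1, 2, 4, 8, 29, 58, 116, 232.
Check 327^d mod 466 for each divisor in increasing order:
327^1 ≡ 327 (mod 466)
327^2 ≡ 215 (mod 466)
327^4 ≡ 91 (mod 466)
327^8 ≡ 359 (mod 466)
327^29 ≡ 369 (mod 466)
327^58 ≡ 89 (mod 466)
327^116 ≡ 465 (mod 466)
327^232 ≡ 1 (mod 466) ✓
Therefore the multiplicative order of 327 modulo 466 is 232.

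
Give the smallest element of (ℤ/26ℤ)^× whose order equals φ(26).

φ(26) = φ(2)·φ(13) = 1·12 = 12 = 2^2 · 3.
g is a primitive root iff g^(12/q) ≢ 1 (mod 26) for each prime q ∈ {2, 3}.
g = 2: gcd(2, 26) = 2 > 1, not a unit — skip.
g = 3: 3^6 ≡ 1 — hits 1, so not a primitive root.
g = 4: gcd(4, 26) = 2 > 1, not a unit — skip.
g = 5: 5^6 ≡ 25; 5^4 ≡ 1 — hits 1, so not a primitive root.
g = 6: gcd(6, 26) = 2 > 1, not a unit — skip.
g = 7: 7^6 ≡ 25; 7^4 ≡ 9 — none is 1, so 7 is a primitive root.
So 7 is the smallest generator of (Z/26Z)^×.

7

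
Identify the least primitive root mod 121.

2

φ(121) = φ(11^2) = 11·(11−1) = 110 = 2 · 5 · 11.
g is a primitive root iff g^(110/q) ≢ 1 (mod 121) for each prime q ∈ {2, 5, 11}.
g = 2: 2^55 ≡ 120; 2^22 ≡ 81; 2^10 ≡ 56 — none is 1, so 2 is a primitive root.
Hence the least primitive root of 121 is 2.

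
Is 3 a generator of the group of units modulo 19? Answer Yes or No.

Yes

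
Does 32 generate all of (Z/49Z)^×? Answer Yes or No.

No

φ(49) = φ(7^2) = 7·(7−1) = 42 = 2 · 3 · 7.
Test 32^(42/q) mod 49 for each prime factor q of 42:
32^21 ≡ 1 (mod 49)  [q = 2: ≡ 1 ✗]
32^14 ≡ 30 (mod 49)  [q = 3: ≢ 1 ✓]
32^6 ≡ 22 (mod 49)  [q = 7: ≢ 1 ✓]
Since 32^21 ≡ 1, the order of 32 divides 21 < 42, so 32 is not a primitive root.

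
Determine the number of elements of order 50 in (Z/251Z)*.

20

φ(251) = 251 − 1 = 250 = 2 · 5^3.
In a cyclic group of order 250, there are φ(d) elements of order d for each divisor d of 250, and zero for non-divisors.
50 = 2 · 5^2 divides 250, and φ(50) = 20.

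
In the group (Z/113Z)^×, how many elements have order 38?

φ(113) = 113 − 1 = 112 = 2^4 · 7.
Since (Z/113Z)^× is cyclic of order 112, the number of elements of order d is φ(d) when d | 112 and 0 otherwise.
Here 112 is not a multiple of 38, so there are no elements of order 38.

0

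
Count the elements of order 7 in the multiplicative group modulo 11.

0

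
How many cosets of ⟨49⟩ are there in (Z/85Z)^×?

8

By Lagrange's theorem, ord_85(49) divides φ(85) = φ(5·17) = (5−1)·(17−1) = 4·16 = 64 = 2^6.
Divisors of 64: 1, 2, 4, 8, 16, 32, 64.
Test each divisor d:
49^1 ≡ 49 (mod 85)
49^2 ≡ 21 (mod 85)
49^4 ≡ 16 (mod 85)
49^8 ≡ 1 (mod 85) ✓
So ord_85(49) = 8, hence |⟨49⟩| = 8.
Index = |(Z/85Z)^×| / |⟨49⟩| = 64 / 8 = 8.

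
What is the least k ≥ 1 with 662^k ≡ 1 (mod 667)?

The order of 662 must divide φ(667) = φ(23·29) = (23−1)·(29−1) = 22·28 = 616 = 2^3 · 7 · 11.
Divisors of 616: 1, 2, 4, 7, 8, 11, 14, 22, 28, 44, 56, 77, 88, 154, 308, 616.
Evaluate successive powers at the divisors of 616:
662^1 ≡ 662 (mod 667)
662^2 ≡ 25 (mod 667)
662^4 ≡ 625 (mod 667)
662^7 ≡ 581 (mod 667)
662^8 ≡ 430 (mod 667)
662^11 ≡ 277 (mod 667)
662^14 ≡ 59 (mod 667)
662^22 ≡ 24 (mod 667)
662^28 ≡ 146 (mod 667)
662^44 ≡ 576 (mod 667)
662^56 ≡ 639 (mod 667)
662^77 ≡ 1 (mod 667) ✓
The smallest such exponent is 77, so the order of 662 is 77.

77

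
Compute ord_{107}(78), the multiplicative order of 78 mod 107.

ord(78) | φ(107) = 107 − 1 = 106 = 2 · 53.
Divisors of 106: 1, 2, 53, 106.
Test each divisor d:
78^1 ≡ 78 (mod 107)
78^2 ≡ 92 (mod 107)
78^53 ≡ 106 (mod 107)
78^106 ≡ 1 (mod 107) ✓
The smallest such exponent is 106, so the order of 78 is 106.

106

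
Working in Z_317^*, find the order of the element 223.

79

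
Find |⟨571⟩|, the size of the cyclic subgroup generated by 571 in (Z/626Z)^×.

ord(571) | φ(626) = φ(2)·φ(313) = 1·312 = 312 = 2^3 · 3 · 13.
Divisors of 312: 1, 2, 3, 4, 6, 8, 12, 13, 24, 26, 39, 52, 78, 104, 156, 312.
Evaluate successive powers at the divisors of 312:
571^1 ≡ 571
571^2 ≡ 521
571^3 ≡ 141
571^4 ≡ 383
571^6 ≡ 475
571^8 ≡ 205
571^12 ≡ 265
571^13 ≡ 449
571^24 ≡ 113
571^26 ≡ 29
571^39 ≡ 501
571^52 ≡ 215
571^78 ≡ 601
571^104 ≡ 527
571^156 ≡ 625
571^312 ≡ 1
Therefore the multiplicative order of 571 modulo 626 is 312.

312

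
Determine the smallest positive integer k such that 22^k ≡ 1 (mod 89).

22

Since 22 ∈ (Z/89Z)^×, its order divides φ(89) = 89 − 1 = 88 = 2^3 · 11.
Divisors of 88: 1, 2, 4, 8, 11, 22, 44, 88.
Check 22^d mod 89 for each divisor in increasing order:
22^1 ≡ 22
22^2 ≡ 39
22^4 ≡ 8
22^8 ≡ 64
22^11 ≡ 88
22^22 ≡ 1
The smallest such exponent is 22, so the order of 22 is 22.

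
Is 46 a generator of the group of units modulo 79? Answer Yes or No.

No

φ(79) = 79 − 1 = 78 = 2 · 3 · 13.
An element g generates (Z/79Z)^× iff g^(78/q) ≢ 1 (mod 79) for each prime q ∈ {2, 3, 13}.
46^39 ≡ 1 (mod 79)  [q = 2: ≡ 1 ✗]
46^26 ≡ 1 (mod 79)  [q = 3: ≡ 1 ✗]
46^6 ≡ 64 (mod 79)  [q = 13: ≢ 1 ✓]
Since 46^39 ≡ 1, the order of 46 divides 39 < 78, so 46 is not a primitive root.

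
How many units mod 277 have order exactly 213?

0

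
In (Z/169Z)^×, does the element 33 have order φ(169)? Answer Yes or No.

Yes

φ(169) = φ(13^2) = 13·(13−1) = 156 = 2^2 · 3 · 13.
An element g generates (Z/169Z)^× iff g^(156/q) ≢ 1 (mod 169) for each prime q ∈ {2, 3, 13}.
33^78 ≡ 168 (mod 169)  [q = 2: ≢ 1 ✓]
33^52 ≡ 22 (mod 169)  [q = 3: ≢ 1 ✓]
33^12 ≡ 66 (mod 169)  [q = 13: ≢ 1 ✓]
Every test exponent gives a nontrivial residue, hence 33 generates the full group.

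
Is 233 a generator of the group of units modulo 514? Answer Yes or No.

Yes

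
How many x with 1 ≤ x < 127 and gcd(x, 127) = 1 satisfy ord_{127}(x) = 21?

φ(127) = 127 − 1 = 126 = 2 · 3^2 · 7.
(Z/127Z)^× is cyclic (|G| = 126); a cyclic group of order m has exactly φ(d) elements of each order d | m, and none otherwise.
21 = 3 · 7 divides 126, and φ(21) = 12.

12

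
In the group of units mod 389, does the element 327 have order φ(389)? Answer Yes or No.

No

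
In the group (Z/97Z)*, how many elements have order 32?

16

φ(97) = 97 − 1 = 96 = 2^5 · 3.
In a cyclic group of order 96, there are φ(d) elements of order d for each divisor d of 96, and zero for non-divisors.
32 = 2^5 divides 96, and φ(32) = 16.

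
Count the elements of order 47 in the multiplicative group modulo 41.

0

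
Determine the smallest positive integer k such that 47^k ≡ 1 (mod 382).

190

By Lagrange's theorem, ord_382(47) divides φ(382) = φ(2)·φ(191) = 1·190 = 190 = 2 · 5 · 19.
Divisors of 190: 1, 2, 5, 10, 19, 38, 95, 190.
Evaluate successive powers at the divisors of 190:
47^1 ≡ 47
47^2 ≡ 299
47^5 ≡ 229
47^10 ≡ 107
47^19 ≡ 333
47^38 ≡ 109
47^95 ≡ 381
47^190 ≡ 1
Therefore the multiplicative order of 47 modulo 382 is 190.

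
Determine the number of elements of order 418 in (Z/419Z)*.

180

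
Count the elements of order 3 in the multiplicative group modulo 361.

2

φ(361) = φ(19^2) = 19·(19−1) = 342 = 2 · 3^2 · 19.
In a cyclic group of order 342, there are φ(d) elements of order d for each divisor d of 342, and zero for non-divisors.
3 | 342, and φ(3) = 3 − 1 = 2.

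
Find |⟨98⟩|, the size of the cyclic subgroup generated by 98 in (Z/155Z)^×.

12

By Lagrange's theorem, ord_155(98) divides φ(155) = φ(5·31) = (5−1)·(31−1) = 4·30 = 120 = 2^3 · 3 · 5.
Divisors of 120: 1, 2, 3, 4, 5, 6, 8, 10, 12, 15, 20, 24, 30, 40, 60, 120.
Compute 98^d (mod 155) for the divisors d until we hit 1:
98^1 ≡ 98 (mod 155)
98^2 ≡ 149 (mod 155)
98^3 ≡ 32 (mod 155)
98^4 ≡ 36 (mod 155)
98^5 ≡ 118 (mod 155)
98^6 ≡ 94 (mod 155)
98^8 ≡ 56 (mod 155)
98^10 ≡ 129 (mod 155)
98^12 ≡ 1 (mod 155) ✓
So ord_155(98) = 12.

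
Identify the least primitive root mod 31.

φ(31) = 31 − 1 = 30 = 2 · 3 · 5.
g is a primitive root iff g^(30/q) ≢ 1 (mod 31) for each prime q ∈ {2, 3, 5}.
g = 2: 2^15 ≡ 1 — hits 1, so not a primitive root.
g = 3: 3^15 ≡ 30; 3^10 ≡ 25; 3^6 ≡ 16 — none is 1, so 3 is a primitive root.
Hence the least primitive root of 31 is 3.

3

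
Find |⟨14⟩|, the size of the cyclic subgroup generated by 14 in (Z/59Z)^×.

58

ord(14) | φ(59) = 59 − 1 = 58 = 2 · 29.
Divisors of 58: 1, 2, 29, 58.
Compute 14^d (mod 59) for the divisors d until we hit 1:
14^1 ≡ 14
14^2 ≡ 19
14^29 ≡ 58
14^58 ≡ 1
The smallest such exponent is 58, so the order of 14 is 58.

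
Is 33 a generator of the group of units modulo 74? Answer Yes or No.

No

φ(74) = φ(2)·φ(37) = 1·36 = 36 = 2^2 · 3^2.
Test 33^(36/q) mod 74 for each prime factor q of 36:
33^18 ≡ 1 (mod 74)  [q = 2: ≡ 1 ✗]
33^12 ≡ 47 (mod 74)  [q = 3: ≢ 1 ✓]
Since 33^18 ≡ 1, the order of 33 divides 18 < 36, so 33 is not a primitive root.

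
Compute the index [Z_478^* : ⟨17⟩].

2

By Lagrange's theorem, ord_478(17) divides φ(478) = φ(2)·φ(239) = 1·238 = 238 = 2 · 7 · 17.
Divisors of 238: 1, 2, 7, 14, 17, 34, 119, 238.
Check 17^d mod 478 for each divisor in increasing order:
17^1 ≡ 17 (mod 478)
17^2 ≡ 289 (mod 478)
17^7 ≡ 51 (mod 478)
17^14 ≡ 211 (mod 478)
17^17 ≡ 339 (mod 478)
17^34 ≡ 201 (mod 478)
17^119 ≡ 1 (mod 478) ✓
Thus |⟨17⟩| = ord(17) = 119.
Index = |(Z/478Z)^×| / |⟨17⟩| = 238 / 119 = 2.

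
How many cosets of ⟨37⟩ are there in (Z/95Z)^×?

18

ord(37) | φ(95) = φ(5·19) = (5−1)·(19−1) = 4·18 = 72 = 2^3 · 3^2.
Divisors of 72: 1, 2, 3, 4, 6, 8, 9, 12, 18, 24, 36, 72.
Compute 37^d (mod 95) for the divisors d until we hit 1:
37^1 ≡ 37 (mod 95)
37^2 ≡ 39 (mod 95)
37^3 ≡ 18 (mod 95)
37^4 ≡ 1 (mod 95) ✓
The order of 37 is 4, so the subgroup it generates has 4 elements.
Index = |(Z/95Z)^×| / |⟨37⟩| = 72 / 4 = 18.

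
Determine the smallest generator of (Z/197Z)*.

2

φ(197) = 197 − 1 = 196 = 2^2 · 7^2.
Test candidates g = 2, 3, … against the prime factors q ∈ {2, 7} of φ(197): g is a generator iff g^(196/q) ≢ 1 for every such q.
g = 2: 2^98 ≡ 196; 2^28 ≡ 104 — none is 1, so 2 is a primitive root.
Hence the least primitive root of 197 is 2.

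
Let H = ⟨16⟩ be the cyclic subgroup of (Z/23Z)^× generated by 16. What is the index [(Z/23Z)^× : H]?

2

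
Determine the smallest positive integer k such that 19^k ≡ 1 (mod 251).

ord(19) | φ(251) = 251 − 1 = 250 = 2 · 5^3.
Divisors of 250: 1, 2, 5, 10, 25, 50, 125, 250.
Test each divisor d:
19^1 ≡ 19 (mod 251)
19^2 ≡ 110 (mod 251)
19^5 ≡ 235 (mod 251)
19^10 ≡ 5 (mod 251)
19^25 ≡ 102 (mod 251)
19^50 ≡ 113 (mod 251)
19^125 ≡ 250 (mod 251)
19^250 ≡ 1 (mod 251) ✓
Therefore the multiplicative order of 19 modulo 251 is 250.

250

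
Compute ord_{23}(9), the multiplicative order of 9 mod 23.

11

Since 9 ∈ (Z/23Z)^×, its order divides φ(23) = 23 − 1 = 22 = 2 · 11.
Divisors of 22: 1, 2, 11, 22.
Compute 9^d (mod 23) for the divisors d until we hit 1:
9^1 ≡ 9
9^2 ≡ 12
9^11 ≡ 1
Therefore the multiplicative order of 9 modulo 23 is 11.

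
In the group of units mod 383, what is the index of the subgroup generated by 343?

2

By Lagrange's theorem, ord_383(343) divides φ(383) = 383 − 1 = 382 = 2 · 191.
Divisors of 382: 1, 2, 191, 382.
Test each divisor d:
343^1 ≡ 343 (mod 383)
343^2 ≡ 68 (mod 383)
343^191 ≡ 1 (mod 383) ✓
The order of 343 is 191, so the subgroup it generates has 191 elements.
[(Z/383Z)^× : ⟨343⟩] = 382/191 = 2.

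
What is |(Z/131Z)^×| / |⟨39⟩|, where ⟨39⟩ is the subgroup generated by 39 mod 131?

10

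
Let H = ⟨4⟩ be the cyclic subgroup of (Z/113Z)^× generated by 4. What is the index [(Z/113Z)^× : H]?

ord(4) | φ(113) = 113 − 1 = 112 = 2^4 · 7.
Divisors of 112: 1, 2, 4, 7, 8, 14, 16, 28, 56, 112.
Evaluate successive powers at the divisors of 112:
4^1 ≡ 4
4^2 ≡ 16
4^4 ≡ 30
4^7 ≡ 112
4^8 ≡ 109
4^14 ≡ 1
So ord_113(4) = 14, hence |⟨4⟩| = 14.
The index is φ(113) / ord(4) = 112 / 14 = 8.

8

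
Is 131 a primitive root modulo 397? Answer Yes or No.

No

φ(397) = 397 − 1 = 396 = 2^2 · 3^2 · 11.
An element g generates (Z/397Z)^× iff g^(396/q) ≢ 1 (mod 397) for each prime q ∈ {2, 3, 11}.
131^198 ≡ 1 (mod 397)  [q = 2: ≡ 1 ✗]
131^132 ≡ 362 (mod 397)  [q = 3: ≢ 1 ✓]
131^36 ≡ 167 (mod 397)  [q = 11: ≢ 1 ✓]
131^198 ≡ 1 shows ord(131) | 198, strictly less than φ(397); not a primitive root.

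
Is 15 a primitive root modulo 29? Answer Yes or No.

Yes

φ(29) = 29 − 1 = 28 = 2^2 · 7.
15 is a primitive root mod 29 iff 15^(φ(29)/q) ≢ 1 for every prime q | φ(29), i.e. q ∈ {2, 7}.
15^14 ≡ 28 (mod 29)  [q = 2: ≢ 1 ✓]
15^4 ≡ 20 (mod 29)  [q = 7: ≢ 1 ✓]
Every test exponent gives a nontrivial residue, hence 15 generates the full group.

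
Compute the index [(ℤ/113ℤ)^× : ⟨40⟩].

7

The order of 40 must divide φ(113) = 113 − 1 = 112 = 2^4 · 7.
Divisors of 112: 1, 2, 4, 7, 8, 14, 16, 28, 56, 112.
Compute 40^d (mod 113) for the divisors d until we hit 1:
40^1 ≡ 40 (mod 113)
40^2 ≡ 18 (mod 113)
40^4 ≡ 98 (mod 113)
40^7 ≡ 48 (mod 113)
40^8 ≡ 112 (mod 113)
40^14 ≡ 44 (mod 113)
40^16 ≡ 1 (mod 113) ✓
The order of 40 is 16, so the subgroup it generates has 16 elements.
The index is φ(113) / ord(40) = 112 / 16 = 7.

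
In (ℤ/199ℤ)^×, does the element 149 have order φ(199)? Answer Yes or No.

φ(199) = 199 − 1 = 198 = 2 · 3^2 · 11.
An element g generates (Z/199Z)^× iff g^(198/q) ≢ 1 (mod 199) for each prime q ∈ {2, 3, 11}.
149^99 ≡ 198 (mod 199)  [q = 2: ≢ 1 ✓]
149^66 ≡ 106 (mod 199)  [q = 3: ≢ 1 ✓]
149^18 ≡ 63 (mod 199)  [q = 11: ≢ 1 ✓]
Every test exponent gives a nontrivial residue, hence 149 generates the full group.

Yes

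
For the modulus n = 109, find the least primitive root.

6

φ(109) = 109 − 1 = 108 = 2^2 · 3^3.
g is a primitive root iff g^(108/q) ≢ 1 (mod 109) for each prime q ∈ {2, 3}.
g = 2: 2^54 ≡ 108; 2^36 ≡ 1 — hits 1, so not a primitive root.
g = 3: 3^54 ≡ 1 — hits 1, so not a primitive root.
g = 4: 4^54 ≡ 1 — hits 1, so not a primitive root.
g = 5: 5^54 ≡ 1 — hits 1, so not a primitive root.
g = 6: 6^54 ≡ 108; 6^36 ≡ 63 — none is 1, so 6 is a primitive root.
The smallest primitive root modulo 109 is 6.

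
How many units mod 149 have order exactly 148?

φ(149) = 149 − 1 = 148 = 2^2 · 37.
In a cyclic group of order 148, there are φ(d) elements of order d for each divisor d of 148, and zero for non-divisors.
148 = 2^2 · 37 divides 148, and φ(148) = 72.

72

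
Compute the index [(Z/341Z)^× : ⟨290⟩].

10

By Lagrange's theorem, ord_341(290) divides φ(341) = φ(11·31) = (11−1)·(31−1) = 10·30 = 300 = 2^2 · 3 · 5^2.
Divisors of 300: 1, 2, 3, 4, 5, 6, 10, 12, 15, 20, 25, 30, 50, 60, 75, 100, 150, 300.
Test each divisor d:
290^1 ≡ 290 (mod 341)
290^2 ≡ 214 (mod 341)
290^3 ≡ 339 (mod 341)
290^4 ≡ 102 (mod 341)
290^5 ≡ 254 (mod 341)
290^6 ≡ 4 (mod 341)
290^10 ≡ 67 (mod 341)
290^12 ≡ 16 (mod 341)
290^15 ≡ 309 (mod 341)
290^20 ≡ 56 (mod 341)
290^25 ≡ 243 (mod 341)
290^30 ≡ 1 (mod 341) ✓
The order of 290 is 30, so the subgroup it generates has 30 elements.
The index is φ(341) / ord(290) = 300 / 30 = 10.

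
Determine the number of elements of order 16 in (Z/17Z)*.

φ(17) = 17 − 1 = 16 = 2^4.
Since (Z/17Z)^× is cyclic of order 16, the number of elements of order d is φ(d) when d | 16 and 0 otherwise.
16 = 2^4 divides 16, and φ(16) = 8.

8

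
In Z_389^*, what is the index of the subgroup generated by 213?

2

The order of 213 must divide φ(389) = 389 − 1 = 388 = 2^2 · 97.
Divisors of 388: 1, 2, 4, 97, 194, 388.
Check 213^d mod 389 for each divisor in increasing order:
213^1 ≡ 213 (mod 389)
213^2 ≡ 245 (mod 389)
213^4 ≡ 119 (mod 389)
213^97 ≡ 388 (mod 389)
213^194 ≡ 1 (mod 389) ✓
Thus |⟨213⟩| = ord(213) = 194.
The index is φ(389) / ord(213) = 388 / 194 = 2.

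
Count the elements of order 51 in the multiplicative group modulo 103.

φ(103) = 103 − 1 = 102 = 2 · 3 · 17.
In a cyclic group of order 102, there are φ(d) elements of order d for each divisor d of 102, and zero for non-divisors.
51 = 3 · 17 divides 102, and φ(51) = 32.

32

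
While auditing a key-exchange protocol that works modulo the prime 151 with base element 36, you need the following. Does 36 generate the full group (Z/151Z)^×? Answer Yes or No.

φ(151) = 151 − 1 = 150 = 2 · 3 · 5^2.
An element g generates (Z/151Z)^× iff g^(150/q) ≢ 1 (mod 151) for each prime q ∈ {2, 3, 5}.
36^75 ≡ 1 (mod 151)  [q = 2: ≡ 1 ✗]
36^50 ≡ 118 (mod 151)  [q = 3: ≢ 1 ✓]
36^30 ≡ 8 (mod 151)  [q = 5: ≢ 1 ✓]
36^75 ≡ 1 shows ord(36) | 75, strictly less than φ(151); not a primitive root.

No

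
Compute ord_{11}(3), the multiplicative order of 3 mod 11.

5

The order of 3 must divide φ(11) = 11 − 1 = 10 = 2 · 5.
Divisors of 10: 1, 2, 5, 10.
Test each divisor d:
3^1 ≡ 3
3^2 ≡ 9
3^5 ≡ 1
Hence ord(3) = 5.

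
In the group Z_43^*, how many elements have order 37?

φ(43) = 43 − 1 = 42 = 2 · 3 · 7.
Since (Z/43Z)^× is cyclic of order 42, the number of elements of order d is φ(d) when d | 42 and 0 otherwise.
Here 42 is not a multiple of 37, so there are no elements of order 37.

0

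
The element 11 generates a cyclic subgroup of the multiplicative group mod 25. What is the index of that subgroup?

4

Since 11 ∈ (Z/25Z)^×, its order divides φ(25) = φ(5^2) = 5·(5−1) = 20 = 2^2 · 5.
Divisors of 20: 1, 2, 4, 5, 10, 20.
Evaluate successive powers at the divisors of 20:
11^1 ≡ 11
11^2 ≡ 21
11^4 ≡ 16
11^5 ≡ 1
Thus |⟨11⟩| = ord(11) = 5.
The index is φ(25) / ord(11) = 20 / 5 = 4.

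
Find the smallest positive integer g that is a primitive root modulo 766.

5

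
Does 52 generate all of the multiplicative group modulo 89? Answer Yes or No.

φ(89) = 89 − 1 = 88 = 2^3 · 11.
It suffices to check that the order of 52 is not a proper divisor of 88: compute 52^(88/q) for q ∈ {2, 11}.
52^44 ≡ 88 (mod 89)  [q = 2: ≢ 1 ✓]
52^8 ≡ 1 (mod 89)  [q = 11: ≡ 1 ✗]
Since 52^8 ≡ 1, the order of 52 divides 8 < 88, so 52 is not a primitive root.

No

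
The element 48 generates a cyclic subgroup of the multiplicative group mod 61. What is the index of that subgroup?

10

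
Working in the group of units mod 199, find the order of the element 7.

99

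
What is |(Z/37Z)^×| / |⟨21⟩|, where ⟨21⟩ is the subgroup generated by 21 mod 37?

2

By Lagrange's theorem, ord_37(21) divides φ(37) = 37 − 1 = 36 = 2^2 · 3^2.
Divisors of 36: 1, 2, 3, 4, 6, 9, 12, 18, 36.
Compute 21^d (mod 37) for the divisors d until we hit 1:
21^1 ≡ 21
21^2 ≡ 34
21^3 ≡ 11
21^4 ≡ 9
21^6 ≡ 10
21^9 ≡ 36
21^12 ≡ 26
21^18 ≡ 1
The order of 21 is 18, so the subgroup it generates has 18 elements.
Index = |(Z/37Z)^×| / |⟨21⟩| = 36 / 18 = 2.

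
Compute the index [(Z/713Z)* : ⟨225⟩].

12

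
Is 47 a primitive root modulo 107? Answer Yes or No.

φ(107) = 107 − 1 = 106 = 2 · 53.
Test 47^(106/q) mod 107 for each prime factor q of 106:
47^53 ≡ 1 (mod 107)  [q = 2: ≡ 1 ✗]
47^2 ≡ 69 (mod 107)  [q = 53: ≢ 1 ✓]
47^53 ≡ 1 shows ord(47) | 53, strictly less than φ(107); not a primitive root.

No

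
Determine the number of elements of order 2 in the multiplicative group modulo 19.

1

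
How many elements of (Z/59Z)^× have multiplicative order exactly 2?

φ(59) = 59 − 1 = 58 = 2 · 29.
(Z/59Z)^× is cyclic (|G| = 58); a cyclic group of order m has exactly φ(d) elements of each order d | m, and none otherwise.
2 | 58, and φ(2) = 2 − 1 = 1.

1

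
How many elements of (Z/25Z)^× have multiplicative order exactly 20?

8

φ(25) = φ(5^2) = 5·(5−1) = 20 = 2^2 · 5.
In a cyclic group of order 20, there are φ(d) elements of order d for each divisor d of 20, and zero for non-divisors.
20 = 2^2 · 5 divides 20, and φ(20) = 8.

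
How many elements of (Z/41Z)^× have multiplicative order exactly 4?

φ(41) = 41 − 1 = 40 = 2^3 · 5.
(Z/41Z)^× is cyclic (|G| = 40); a cyclic group of order m has exactly φ(d) elements of each order d | m, and none otherwise.
4 = 2^2 divides 40, and φ(4) = 2.

2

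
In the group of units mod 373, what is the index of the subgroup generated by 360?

12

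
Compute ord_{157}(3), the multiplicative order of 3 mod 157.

78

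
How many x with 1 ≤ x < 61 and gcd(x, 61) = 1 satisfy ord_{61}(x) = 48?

0

φ(61) = 61 − 1 = 60 = 2^2 · 3 · 5.
Since (Z/61Z)^× is cyclic of order 60, the number of elements of order d is φ(d) when d | 60 and 0 otherwise.
48 does not divide 60, so no element of (Z/61Z)^× has order 48.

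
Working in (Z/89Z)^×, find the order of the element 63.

88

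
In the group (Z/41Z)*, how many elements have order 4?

2

φ(41) = 41 − 1 = 40 = 2^3 · 5.
Since (Z/41Z)^× is cyclic of order 40, the number of elements of order d is φ(d) when d | 40 and 0 otherwise.
4 = 2^2 divides 40, and φ(4) = 2.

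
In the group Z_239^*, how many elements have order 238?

φ(239) = 239 − 1 = 238 = 2 · 7 · 17.
(Z/239Z)^× is cyclic (|G| = 238); a cyclic group of order m has exactly φ(d) elements of each order d | m, and none otherwise.
238 = 2 · 7 · 17 divides 238, and φ(238) = 96.

96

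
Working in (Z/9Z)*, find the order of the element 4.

3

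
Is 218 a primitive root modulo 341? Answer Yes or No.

341 = 11 · 31 is a product of two distinct odd primes, so (Z/341Z)^× ≅ (Z/11Z)^× × (Z/31Z)^× is not cyclic.
No primitive root modulo 341 exists; in particular 218 is not one.

No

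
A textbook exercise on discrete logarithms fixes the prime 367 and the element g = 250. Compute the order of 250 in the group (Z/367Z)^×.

ord(250) | φ(367) = 367 − 1 = 366 = 2 · 3 · 61.
Divisors of 366: 1, 2, 3, 6, 61, 122, 183, 366.
Evaluate successive powers at the divisors of 366:
250^1 ≡ 250 (mod 367)
250^2 ≡ 110 (mod 367)
250^3 ≡ 342 (mod 367)
250^6 ≡ 258 (mod 367)
250^61 ≡ 284 (mod 367)
250^122 ≡ 283 (mod 367)
250^183 ≡ 366 (mod 367)
250^366 ≡ 1 (mod 367) ✓
Therefore the multiplicative order of 250 modulo 367 is 366.

366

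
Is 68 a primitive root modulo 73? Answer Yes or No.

Yes

φ(73) = 73 − 1 = 72 = 2^3 · 3^2.
Test 68^(72/q) mod 73 for each prime factor q of 72:
68^36 ≡ 72 (mod 73)  [q = 2: ≢ 1 ✓]
68^24 ≡ 8 (mod 73)  [q = 3: ≢ 1 ✓]
Every test exponent gives a nontrivial residue, hence 68 generates the full group.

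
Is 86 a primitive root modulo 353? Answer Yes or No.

No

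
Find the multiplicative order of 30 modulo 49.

3

Since 30 ∈ (Z/49Z)^×, its order divides φ(49) = φ(7^2) = 7·(7−1) = 42 = 2 · 3 · 7.
Divisors of 42: 1, 2, 3, 6, 7, 14, 21, 42.
Evaluate successive powers at the divisors of 42:
30^1 ≡ 30
30^2 ≡ 18
30^3 ≡ 1
Hence ord(30) = 3.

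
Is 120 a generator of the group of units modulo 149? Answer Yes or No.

φ(149) = 149 − 1 = 148 = 2^2 · 37.
An element g generates (Z/149Z)^× iff g^(148/q) ≢ 1 (mod 149) for each prime q ∈ {2, 37}.
120^74 ≡ 1 (mod 149)  [q = 2: ≡ 1 ✗]
120^4 ≡ 127 (mod 149)  [q = 37: ≢ 1 ✓]
120^74 ≡ 1 shows ord(120) | 74, strictly less than φ(149); not a primitive root.

No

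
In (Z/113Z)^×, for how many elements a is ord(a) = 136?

0

φ(113) = 113 − 1 = 112 = 2^4 · 7.
Since (Z/113Z)^× is cyclic of order 112, the number of elements of order d is φ(d) when d | 112 and 0 otherwise.
Here 112 is not a multiple of 136, so there are no elements of order 136.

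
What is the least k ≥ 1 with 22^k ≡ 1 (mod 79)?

13

By Lagrange's theorem, ord_79(22) divides φ(79) = 79 − 1 = 78 = 2 · 3 · 13.
Divisors of 78: 1, 2, 3, 6, 13, 26, 39, 78.
Test each divisor d:
22^1 ≡ 22
22^2 ≡ 10
22^3 ≡ 62
22^6 ≡ 52
22^13 ≡ 1
Hence ord(22) = 13.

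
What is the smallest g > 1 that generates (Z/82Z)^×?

7

φ(82) = φ(2)·φ(41) = 1·40 = 40 = 2^3 · 5.
Test candidates g = 2, 3, … against the prime factors q ∈ {2, 5} of φ(82): g is a generator iff g^(40/q) ≢ 1 for every such q.
g = 2: gcd(2, 82) = 2 > 1, not a unit — skip.
g = 3: 3^20 ≡ 81; 3^8 ≡ 1 — hits 1, so not a primitive root.
g = 4: gcd(4, 82) = 2 > 1, not a unit — skip.
g = 5: 5^20 ≡ 1 — hits 1, so not a primitive root.
g = 6: gcd(6, 82) = 2 > 1, not a unit — skip.
g = 7: 7^20 ≡ 81; 7^8 ≡ 37 — none is 1, so 7 is a primitive root.
So 7 is the smallest generator of (Z/82Z)^×.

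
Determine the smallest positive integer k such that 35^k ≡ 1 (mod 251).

The order of 35 must divide φ(251) = 251 − 1 = 250 = 2 · 5^3.
Divisors of 250: 1, 2, 5, 10, 25, 50, 125, 250.
Test each divisor d:
35^1 ≡ 35 (mod 251)
35^2 ≡ 221 (mod 251)
35^5 ≡ 125 (mod 251)
35^10 ≡ 63 (mod 251)
35^25 ≡ 149 (mod 251)
35^50 ≡ 113 (mod 251)
35^125 ≡ 1 (mod 251) ✓
The smallest such exponent is 125, so the order of 35 is 125.

125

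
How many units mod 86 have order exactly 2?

1

φ(86) = φ(2)·φ(43) = 1·42 = 42 = 2 · 3 · 7.
Since (Z/86Z)^× is cyclic of order 42, the number of elements of order d is φ(d) when d | 42 and 0 otherwise.
2 | 42, and φ(2) = 2 − 1 = 1.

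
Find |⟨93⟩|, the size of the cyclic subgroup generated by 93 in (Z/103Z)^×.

By Lagrange's theorem, ord_103(93) divides φ(103) = 103 − 1 = 102 = 2 · 3 · 17.
Divisors of 102: 1, 2, 3, 6, 17, 34, 51, 102.
Check 93^d mod 103 for each divisor in increasing order:
93^1 ≡ 93 (mod 103)
93^2 ≡ 100 (mod 103)
93^3 ≡ 30 (mod 103)
93^6 ≡ 76 (mod 103)
93^17 ≡ 1 (mod 103) ✓
Therefore the multiplicative order of 93 modulo 103 is 17.

17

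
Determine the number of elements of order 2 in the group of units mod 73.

1

φ(73) = 73 − 1 = 72 = 2^3 · 3^2.
(Z/73Z)^× is cyclic (|G| = 72); a cyclic group of order m has exactly φ(d) elements of each order d | m, and none otherwise.
2 | 72, and φ(2) = 2 − 1 = 1.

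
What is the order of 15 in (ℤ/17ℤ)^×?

8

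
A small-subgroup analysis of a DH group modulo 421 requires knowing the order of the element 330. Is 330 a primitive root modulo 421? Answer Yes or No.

No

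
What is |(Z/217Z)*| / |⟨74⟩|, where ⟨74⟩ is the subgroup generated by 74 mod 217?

6

The order of 74 must divide φ(217) = φ(7·31) = (7−1)·(31−1) = 6·30 = 180 = 2^2 · 3^2 · 5.
Divisors of 180: 1, 2, 3, 4, 5, 6, 9, 10, 12, 15, 18, 20, 30, 36, 45, 60, 90, 180.
Check 74^d mod 217 for each divisor in increasing order:
74^1 ≡ 74 (mod 217)
74^2 ≡ 51 (mod 217)
74^3 ≡ 85 (mod 217)
74^4 ≡ 214 (mod 217)
74^5 ≡ 212 (mod 217)
74^6 ≡ 64 (mod 217)
74^9 ≡ 15 (mod 217)
74^10 ≡ 25 (mod 217)
74^12 ≡ 190 (mod 217)
74^15 ≡ 92 (mod 217)
74^18 ≡ 8 (mod 217)
74^20 ≡ 191 (mod 217)
74^30 ≡ 1 (mod 217) ✓
So ord_217(74) = 30, hence |⟨74⟩| = 30.
The index is φ(217) / ord(74) = 180 / 30 = 6.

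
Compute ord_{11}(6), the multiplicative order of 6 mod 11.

The order of 6 must divide φ(11) = 11 − 1 = 10 = 2 · 5.
Divisors of 10: 1, 2, 5, 10.
Test each divisor d:
6^1 ≡ 6 (mod 11)
6^2 ≡ 3 (mod 11)
6^5 ≡ 10 (mod 11)
6^10 ≡ 1 (mod 11) ✓
So ord_11(6) = 10.

10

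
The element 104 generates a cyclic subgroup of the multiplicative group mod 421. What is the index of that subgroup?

The order of 104 must divide φ(421) = 421 − 1 = 420 = 2^2 · 3 · 5 · 7.
Divisors of 420: 1, 2, 3, 4, 5, 6, 7, 10, 12, 14, 15, 20, 21, 28, 30, 35, 42, 60, 70, 84, 105, 140, 210, 420.
Test each divisor d:
104^1 ≡ 104 (mod 421)
104^2 ≡ 291 (mod 421)
104^3 ≡ 373 (mod 421)
104^4 ≡ 60 (mod 421)
104^5 ≡ 346 (mod 421)
104^6 ≡ 199 (mod 421)
104^7 ≡ 67 (mod 421)
104^10 ≡ 152 (mod 421)
104^12 ≡ 27 (mod 421)
104^14 ≡ 279 (mod 421)
104^15 ≡ 388 (mod 421)
104^20 ≡ 370 (mod 421)
104^21 ≡ 169 (mod 421)
104^28 ≡ 377 (mod 421)
104^30 ≡ 247 (mod 421)
104^35 ≡ 420 (mod 421)
104^42 ≡ 354 (mod 421)
104^60 ≡ 385 (mod 421)
104^70 ≡ 1 (mod 421) ✓
So ord_421(104) = 70, hence |⟨104⟩| = 70.
[(Z/421Z)^× : ⟨104⟩] = 420/70 = 6.

6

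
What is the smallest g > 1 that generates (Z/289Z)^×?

3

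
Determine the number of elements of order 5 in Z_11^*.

φ(11) = 11 − 1 = 10 = 2 · 5.
(Z/11Z)^× is cyclic (|G| = 10); a cyclic group of order m has exactly φ(d) elements of each order d | m, and none otherwise.
5 | 10, and φ(5) = 5 − 1 = 4.

4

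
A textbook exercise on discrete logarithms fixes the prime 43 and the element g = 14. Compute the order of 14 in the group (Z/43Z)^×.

21

By Lagrange's theorem, ord_43(14) divides φ(43) = 43 − 1 = 42 = 2 · 3 · 7.
Divisors of 42: 1, 2, 3, 6, 7, 14, 21, 42.
Compute 14^d (mod 43) for the divisors d until we hit 1:
14^1 ≡ 14 (mod 43)
14^2 ≡ 24 (mod 43)
14^3 ≡ 35 (mod 43)
14^6 ≡ 21 (mod 43)
14^7 ≡ 36 (mod 43)
14^14 ≡ 6 (mod 43)
14^21 ≡ 1 (mod 43) ✓
Therefore the multiplicative order of 14 modulo 43 is 21.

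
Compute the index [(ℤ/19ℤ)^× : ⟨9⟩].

2

The order of 9 must divide φ(19) = 19 − 1 = 18 = 2 · 3^2.
Divisors of 18: 1, 2, 3, 6, 9, 18.
Evaluate successive powers at the divisors of 18:
9^1 ≡ 9 (mod 19)
9^2 ≡ 5 (mod 19)
9^3 ≡ 7 (mod 19)
9^6 ≡ 11 (mod 19)
9^9 ≡ 1 (mod 19) ✓
Thus |⟨9⟩| = ord(9) = 9.
The index is φ(19) / ord(9) = 18 / 9 = 2.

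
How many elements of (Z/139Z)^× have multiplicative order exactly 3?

φ(139) = 139 − 1 = 138 = 2 · 3 · 23.
(Z/139Z)^× is cyclic (|G| = 138); a cyclic group of order m has exactly φ(d) elements of each order d | m, and none otherwise.
3 | 138, and φ(3) = 3 − 1 = 2.

2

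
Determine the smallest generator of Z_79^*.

φ(79) = 79 − 1 = 78 = 2 · 3 · 13.
Test candidates g = 2, 3, … against the prime factors q ∈ {2, 3, 13} of φ(79): g is a generator iff g^(78/q) ≢ 1 for every such q.
g = 2: 2^39 ≡ 1 — hits 1, so not a primitive root.
g = 3: 3^39 ≡ 78; 3^26 ≡ 23; 3^6 ≡ 18 — none is 1, so 3 is a primitive root.
Hence the least primitive root of 79 is 3.

3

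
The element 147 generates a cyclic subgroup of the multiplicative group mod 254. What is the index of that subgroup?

21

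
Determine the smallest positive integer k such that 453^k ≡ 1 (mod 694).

Since 453 ∈ (Z/694Z)^×, its order divides φ(694) = φ(2)·φ(347) = 1·346 = 346 = 2 · 173.
Divisors of 346: 1, 2, 173, 346.
Compute 453^d (mod 694) for the divisors d until we hit 1:
453^1 ≡ 453 (mod 694)
453^2 ≡ 479 (mod 694)
453^173 ≡ 693 (mod 694)
453^346 ≡ 1 (mod 694) ✓
Hence ord(453) = 346.

346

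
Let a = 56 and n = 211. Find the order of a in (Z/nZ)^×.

By Lagrange's theorem, ord_211(56) divides φ(211) = 211 − 1 = 210 = 2 · 3 · 5 · 7.
Divisors of 210: 1, 2, 3, 5, 6, 7, 10, 14, 15, 21, 30, 35, 42, 70, 105, 210.
Test each divisor d:
56^1 ≡ 56
56^2 ≡ 182
56^3 ≡ 64
56^5 ≡ 43
56^6 ≡ 87
56^7 ≡ 19
56^10 ≡ 161
56^14 ≡ 150
56^15 ≡ 171
56^21 ≡ 107
56^30 ≡ 123
56^35 ≡ 14
56^42 ≡ 55
56^70 ≡ 196
56^105 ≡ 1
Hence ord(56) = 105.

105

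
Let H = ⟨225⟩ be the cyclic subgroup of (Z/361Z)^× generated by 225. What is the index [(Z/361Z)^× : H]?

Since 225 ∈ (Z/361Z)^×, its order divides φ(361) = φ(19^2) = 19·(19−1) = 342 = 2 · 3^2 · 19.
Divisors of 342: 1, 2, 3, 6, 9, 18, 19, 38, 57, 114, 171, 342.
Compute 225^d (mod 361) for the divisors d until we hit 1:
225^1 ≡ 225 (mod 361)
225^2 ≡ 85 (mod 361)
225^3 ≡ 353 (mod 361)
225^6 ≡ 64 (mod 361)
225^9 ≡ 210 (mod 361)
225^18 ≡ 58 (mod 361)
225^19 ≡ 54 (mod 361)
225^38 ≡ 28 (mod 361)
225^57 ≡ 68 (mod 361)
225^114 ≡ 292 (mod 361)
225^171 ≡ 1 (mod 361) ✓
So ord_361(225) = 171, hence |⟨225⟩| = 171.
Index = |(Z/361Z)^×| / |⟨225⟩| = 342 / 171 = 2.

2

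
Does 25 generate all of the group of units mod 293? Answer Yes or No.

No

φ(293) = 293 − 1 = 292 = 2^2 · 73.
25 is a primitive root mod 293 iff 25^(φ(293)/q) ≢ 1 for every prime q | φ(293), i.e. q ∈ {2, 73}.
25^146 ≡ 1 (mod 293)  [q = 2: ≡ 1 ✗]
25^4 ≡ 56 (mod 293)  [q = 73: ≢ 1 ✓]
Since 25^146 ≡ 1, the order of 25 divides 146 < 292, so 25 is not a primitive root.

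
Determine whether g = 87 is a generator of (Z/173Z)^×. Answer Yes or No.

Yes

φ(173) = 173 − 1 = 172 = 2^2 · 43.
It suffices to check that the order of 87 is not a proper divisor of 172: compute 87^(172/q) for q ∈ {2, 43}.
87^86 ≡ 172 (mod 173)  [q = 2: ≢ 1 ✓]
87^4 ≡ 119 (mod 173)  [q = 43: ≢ 1 ✓]
Every test exponent gives a nontrivial residue, hence 87 generates the full group.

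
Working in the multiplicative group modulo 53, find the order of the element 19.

By Lagrange's theorem, ord_53(19) divides φ(53) = 53 − 1 = 52 = 2^2 · 13.
Divisors of 52: 1, 2, 4, 13, 26, 52.
Evaluate successive powers at the divisors of 52:
19^1 ≡ 19
19^2 ≡ 43
19^4 ≡ 47
19^13 ≡ 30
19^26 ≡ 52
19^52 ≡ 1
Therefore the multiplicative order of 19 modulo 53 is 52.

52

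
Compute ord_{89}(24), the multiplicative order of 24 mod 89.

88

The order of 24 must divide φ(89) = 89 − 1 = 88 = 2^3 · 11.
Divisors of 88: 1, 2, 4, 8, 11, 22, 44, 88.
Compute 24^d (mod 89) for the divisors d until we hit 1:
24^1 ≡ 24 (mod 89)
24^2 ≡ 42 (mod 89)
24^4 ≡ 73 (mod 89)
24^8 ≡ 78 (mod 89)
24^11 ≡ 37 (mod 89)
24^22 ≡ 34 (mod 89)
24^44 ≡ 88 (mod 89)
24^88 ≡ 1 (mod 89) ✓
Hence ord(24) = 88.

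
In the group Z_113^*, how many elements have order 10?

φ(113) = 113 − 1 = 112 = 2^4 · 7.
(Z/113Z)^× is cyclic (|G| = 112); a cyclic group of order m has exactly φ(d) elements of each order d | m, and none otherwise.
Since 10 ∤ 112, the count is 0.

0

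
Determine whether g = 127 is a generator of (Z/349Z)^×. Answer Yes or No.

φ(349) = 349 − 1 = 348 = 2^2 · 3 · 29.
127 is a primitive root mod 349 iff 127^(φ(349)/q) ≢ 1 for every prime q | φ(349), i.e. q ∈ {2, 3, 29}.
127^174 ≡ 348 (mod 349)  [q = 2: ≢ 1 ✓]
127^116 ≡ 1 (mod 349)  [q = 3: ≡ 1 ✗]
127^12 ≡ 168 (mod 349)  [q = 29: ≢ 1 ✓]
Since 127^116 ≡ 1, the order of 127 divides 116 < 348, so 127 is not a primitive root.

No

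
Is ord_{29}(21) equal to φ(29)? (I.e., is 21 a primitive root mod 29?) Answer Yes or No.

Yes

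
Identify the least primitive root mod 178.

3

φ(178) = φ(2)·φ(89) = 1·88 = 88 = 2^3 · 11.
Test candidates g = 2, 3, … against the prime factors q ∈ {2, 11} of φ(178): g is a generator iff g^(88/q) ≢ 1 for every such q.
g = 2: gcd(2, 178) = 2 > 1, not a unit — skip.
g = 3: 3^44 ≡ 177; 3^8 ≡ 153 — none is 1, so 3 is a primitive root.
So 3 is the smallest generator of (Z/178Z)^×.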